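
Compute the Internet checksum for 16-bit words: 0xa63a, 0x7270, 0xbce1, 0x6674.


Sum all words (with carry folding):
+ 0xa63a = 0xa63a
+ 0x7270 = 0x18ab
+ 0xbce1 = 0xd58c
+ 0x6674 = 0x3c01
One's complement: ~0x3c01
Checksum = 0xc3fe


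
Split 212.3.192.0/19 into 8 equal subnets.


New prefix = 19 + 3 = 22
Each subnet has 1024 addresses
  212.3.192.0/22
  212.3.196.0/22
  212.3.200.0/22
  212.3.204.0/22
  212.3.208.0/22
  212.3.212.0/22
  212.3.216.0/22
  212.3.220.0/22
Subnets: 212.3.192.0/22, 212.3.196.0/22, 212.3.200.0/22, 212.3.204.0/22, 212.3.208.0/22, 212.3.212.0/22, 212.3.216.0/22, 212.3.220.0/22


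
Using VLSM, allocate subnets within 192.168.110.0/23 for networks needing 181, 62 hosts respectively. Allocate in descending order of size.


181 hosts -> /24 (254 usable): 192.168.110.0/24
62 hosts -> /26 (62 usable): 192.168.111.0/26
Allocation: 192.168.110.0/24 (181 hosts, 254 usable); 192.168.111.0/26 (62 hosts, 62 usable)


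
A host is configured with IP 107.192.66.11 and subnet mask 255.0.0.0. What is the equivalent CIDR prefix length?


Binary: 11111111.00000000.00000000.00000000
Count leading 1s
Prefix: /8


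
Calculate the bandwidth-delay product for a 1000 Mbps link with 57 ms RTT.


BDP = bandwidth * RTT
= 1000 Mbps * 57 ms
= 1000 * 1e6 * 57 / 1000 bits
= 57000000 bits
= 7125000 bytes
= 6958.0078 KB
BDP = 57000000 bits (7125000 bytes)


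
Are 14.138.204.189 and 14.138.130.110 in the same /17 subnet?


Mask: 255.255.128.0
14.138.204.189 AND mask = 14.138.128.0
14.138.130.110 AND mask = 14.138.128.0
Yes, same subnet (14.138.128.0)


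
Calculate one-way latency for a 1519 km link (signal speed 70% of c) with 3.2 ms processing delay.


Speed = 0.7 * 3e5 km/s = 210000 km/s
Propagation delay = 1519 / 210000 = 0.0072 s = 7.2333 ms
Processing delay = 3.2 ms
Total one-way latency = 10.4333 ms


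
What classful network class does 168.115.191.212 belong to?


First octet: 168
Binary: 10101000
10xxxxxx -> Class B (128-191)
Class B, default mask 255.255.0.0 (/16)


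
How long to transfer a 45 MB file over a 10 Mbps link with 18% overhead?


Effective throughput = 10 * (1 - 18/100) = 8.2 Mbps
File size in Mb = 45 * 8 = 360 Mb
Time = 360 / 8.2
Time = 43.9024 seconds


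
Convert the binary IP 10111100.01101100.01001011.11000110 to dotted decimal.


10111100 = 188
01101100 = 108
01001011 = 75
11000110 = 198
IP: 188.108.75.198


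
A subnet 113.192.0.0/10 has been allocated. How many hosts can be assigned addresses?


Host bits = 32 - 10 = 22
Total addresses = 2^22 = 4194304
Usable = total - 2 (network and broadcast)
Usable hosts: 4194302


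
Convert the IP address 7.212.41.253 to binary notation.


7 = 00000111
212 = 11010100
41 = 00101001
253 = 11111101
Binary: 00000111.11010100.00101001.11111101


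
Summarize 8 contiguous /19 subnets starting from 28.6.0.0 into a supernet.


Original prefix: /19
Number of subnets: 8 = 2^3
New prefix = 19 - 3 = 16
Supernet: 28.6.0.0/16


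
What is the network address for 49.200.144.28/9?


IP:   00110001.11001000.10010000.00011100
Mask: 11111111.10000000.00000000.00000000
AND operation:
Net:  00110001.10000000.00000000.00000000
Network: 49.128.0.0/9


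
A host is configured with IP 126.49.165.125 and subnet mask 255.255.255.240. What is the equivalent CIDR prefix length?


Binary: 11111111.11111111.11111111.11110000
Count leading 1s
Prefix: /28


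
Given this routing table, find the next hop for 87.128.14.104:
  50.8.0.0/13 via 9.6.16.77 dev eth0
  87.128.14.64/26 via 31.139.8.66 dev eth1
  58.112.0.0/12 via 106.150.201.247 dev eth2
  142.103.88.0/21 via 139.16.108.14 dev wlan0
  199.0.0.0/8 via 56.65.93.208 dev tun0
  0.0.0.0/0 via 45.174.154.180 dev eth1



Longest prefix match for 87.128.14.104:
  /13 50.8.0.0: no
  /26 87.128.14.64: MATCH
  /12 58.112.0.0: no
  /21 142.103.88.0: no
  /8 199.0.0.0: no
  /0 0.0.0.0: MATCH
Selected: next-hop 31.139.8.66 via eth1 (matched /26)


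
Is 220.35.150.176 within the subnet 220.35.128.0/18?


Subnet network: 220.35.128.0
Test IP AND mask: 220.35.128.0
Yes, 220.35.150.176 is in 220.35.128.0/18


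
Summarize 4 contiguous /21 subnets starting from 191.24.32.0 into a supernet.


Original prefix: /21
Number of subnets: 4 = 2^2
New prefix = 21 - 2 = 19
Supernet: 191.24.32.0/19


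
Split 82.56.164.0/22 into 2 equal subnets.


New prefix = 22 + 1 = 23
Each subnet has 512 addresses
  82.56.164.0/23
  82.56.166.0/23
Subnets: 82.56.164.0/23, 82.56.166.0/23


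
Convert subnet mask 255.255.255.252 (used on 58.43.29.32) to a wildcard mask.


Subnet mask: 255.255.255.252
Wildcard = 255.255.255.255 - subnet mask
255 - 255 = 0
255 - 255 = 0
255 - 255 = 0
255 - 252 = 3
Wildcard: 0.0.0.3


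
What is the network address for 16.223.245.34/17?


IP:   00010000.11011111.11110101.00100010
Mask: 11111111.11111111.10000000.00000000
AND operation:
Net:  00010000.11011111.10000000.00000000
Network: 16.223.128.0/17


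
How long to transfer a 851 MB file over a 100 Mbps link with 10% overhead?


Effective throughput = 100 * (1 - 10/100) = 90 Mbps
File size in Mb = 851 * 8 = 6808 Mb
Time = 6808 / 90
Time = 75.6444 seconds


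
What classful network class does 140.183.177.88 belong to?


First octet: 140
Binary: 10001100
10xxxxxx -> Class B (128-191)
Class B, default mask 255.255.0.0 (/16)


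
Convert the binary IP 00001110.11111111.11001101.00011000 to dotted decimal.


00001110 = 14
11111111 = 255
11001101 = 205
00011000 = 24
IP: 14.255.205.24


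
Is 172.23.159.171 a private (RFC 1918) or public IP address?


RFC 1918 private ranges:
  10.0.0.0/8 (10.0.0.0 - 10.255.255.255)
  172.16.0.0/12 (172.16.0.0 - 172.31.255.255)
  192.168.0.0/16 (192.168.0.0 - 192.168.255.255)
Private (in 172.16.0.0/12)


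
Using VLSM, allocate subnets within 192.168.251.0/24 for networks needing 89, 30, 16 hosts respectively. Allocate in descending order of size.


89 hosts -> /25 (126 usable): 192.168.251.0/25
30 hosts -> /27 (30 usable): 192.168.251.128/27
16 hosts -> /27 (30 usable): 192.168.251.160/27
Allocation: 192.168.251.0/25 (89 hosts, 126 usable); 192.168.251.128/27 (30 hosts, 30 usable); 192.168.251.160/27 (16 hosts, 30 usable)


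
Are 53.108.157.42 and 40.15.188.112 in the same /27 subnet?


Mask: 255.255.255.224
53.108.157.42 AND mask = 53.108.157.32
40.15.188.112 AND mask = 40.15.188.96
No, different subnets (53.108.157.32 vs 40.15.188.96)


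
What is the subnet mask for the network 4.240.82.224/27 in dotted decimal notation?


/27 means 27 network bits, 5 host bits
Binary: 11111111111111111111111111100000
Mask: 255.255.255.224


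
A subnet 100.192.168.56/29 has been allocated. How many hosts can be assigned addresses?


Host bits = 32 - 29 = 3
Total addresses = 2^3 = 8
Usable = total - 2 (network and broadcast)
Usable hosts: 6


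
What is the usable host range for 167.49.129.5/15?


Network: 167.48.0.0
Broadcast: 167.49.255.255
First usable = network + 1
Last usable = broadcast - 1
Range: 167.48.0.1 to 167.49.255.254


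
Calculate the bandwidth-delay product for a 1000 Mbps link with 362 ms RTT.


BDP = bandwidth * RTT
= 1000 Mbps * 362 ms
= 1000 * 1e6 * 362 / 1000 bits
= 362000000 bits
= 45250000 bytes
= 44189.4531 KB
BDP = 362000000 bits (45250000 bytes)


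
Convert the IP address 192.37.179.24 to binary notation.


192 = 11000000
37 = 00100101
179 = 10110011
24 = 00011000
Binary: 11000000.00100101.10110011.00011000


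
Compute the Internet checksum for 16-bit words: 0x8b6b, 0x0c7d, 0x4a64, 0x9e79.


Sum all words (with carry folding):
+ 0x8b6b = 0x8b6b
+ 0x0c7d = 0x97e8
+ 0x4a64 = 0xe24c
+ 0x9e79 = 0x80c6
One's complement: ~0x80c6
Checksum = 0x7f39


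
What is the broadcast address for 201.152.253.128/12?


Network: 201.144.0.0/12
Host bits = 20
Set all host bits to 1:
Broadcast: 201.159.255.255


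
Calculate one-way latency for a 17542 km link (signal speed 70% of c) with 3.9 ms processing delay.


Speed = 0.7 * 3e5 km/s = 210000 km/s
Propagation delay = 17542 / 210000 = 0.0835 s = 83.5333 ms
Processing delay = 3.9 ms
Total one-way latency = 87.4333 ms


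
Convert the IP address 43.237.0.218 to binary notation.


43 = 00101011
237 = 11101101
0 = 00000000
218 = 11011010
Binary: 00101011.11101101.00000000.11011010


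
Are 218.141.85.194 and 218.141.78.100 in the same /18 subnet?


Mask: 255.255.192.0
218.141.85.194 AND mask = 218.141.64.0
218.141.78.100 AND mask = 218.141.64.0
Yes, same subnet (218.141.64.0)


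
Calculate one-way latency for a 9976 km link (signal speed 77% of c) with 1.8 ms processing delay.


Speed = 0.77 * 3e5 km/s = 231000 km/s
Propagation delay = 9976 / 231000 = 0.0432 s = 43.1861 ms
Processing delay = 1.8 ms
Total one-way latency = 44.9861 ms


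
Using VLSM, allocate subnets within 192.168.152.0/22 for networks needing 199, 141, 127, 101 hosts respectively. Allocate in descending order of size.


199 hosts -> /24 (254 usable): 192.168.152.0/24
141 hosts -> /24 (254 usable): 192.168.153.0/24
127 hosts -> /24 (254 usable): 192.168.154.0/24
101 hosts -> /25 (126 usable): 192.168.155.0/25
Allocation: 192.168.152.0/24 (199 hosts, 254 usable); 192.168.153.0/24 (141 hosts, 254 usable); 192.168.154.0/24 (127 hosts, 254 usable); 192.168.155.0/25 (101 hosts, 126 usable)


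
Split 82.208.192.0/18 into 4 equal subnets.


New prefix = 18 + 2 = 20
Each subnet has 4096 addresses
  82.208.192.0/20
  82.208.208.0/20
  82.208.224.0/20
  82.208.240.0/20
Subnets: 82.208.192.0/20, 82.208.208.0/20, 82.208.224.0/20, 82.208.240.0/20


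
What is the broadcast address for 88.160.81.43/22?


Network: 88.160.80.0/22
Host bits = 10
Set all host bits to 1:
Broadcast: 88.160.83.255


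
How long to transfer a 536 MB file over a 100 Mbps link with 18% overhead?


Effective throughput = 100 * (1 - 18/100) = 82 Mbps
File size in Mb = 536 * 8 = 4288 Mb
Time = 4288 / 82
Time = 52.2927 seconds


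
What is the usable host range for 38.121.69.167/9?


Network: 38.0.0.0
Broadcast: 38.127.255.255
First usable = network + 1
Last usable = broadcast - 1
Range: 38.0.0.1 to 38.127.255.254


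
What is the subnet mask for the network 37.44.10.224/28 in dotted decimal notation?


/28 means 28 network bits, 4 host bits
Binary: 11111111111111111111111111110000
Mask: 255.255.255.240


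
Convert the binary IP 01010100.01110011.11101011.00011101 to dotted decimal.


01010100 = 84
01110011 = 115
11101011 = 235
00011101 = 29
IP: 84.115.235.29


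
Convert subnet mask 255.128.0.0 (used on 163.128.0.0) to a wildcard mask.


Subnet mask: 255.128.0.0
Wildcard = 255.255.255.255 - subnet mask
255 - 255 = 0
255 - 128 = 127
255 - 0 = 255
255 - 0 = 255
Wildcard: 0.127.255.255


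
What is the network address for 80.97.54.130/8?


IP:   01010000.01100001.00110110.10000010
Mask: 11111111.00000000.00000000.00000000
AND operation:
Net:  01010000.00000000.00000000.00000000
Network: 80.0.0.0/8


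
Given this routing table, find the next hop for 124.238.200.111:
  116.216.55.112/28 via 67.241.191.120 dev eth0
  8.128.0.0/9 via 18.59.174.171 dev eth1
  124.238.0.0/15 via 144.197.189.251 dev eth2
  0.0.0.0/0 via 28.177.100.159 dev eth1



Longest prefix match for 124.238.200.111:
  /28 116.216.55.112: no
  /9 8.128.0.0: no
  /15 124.238.0.0: MATCH
  /0 0.0.0.0: MATCH
Selected: next-hop 144.197.189.251 via eth2 (matched /15)


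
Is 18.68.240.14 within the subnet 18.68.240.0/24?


Subnet network: 18.68.240.0
Test IP AND mask: 18.68.240.0
Yes, 18.68.240.14 is in 18.68.240.0/24


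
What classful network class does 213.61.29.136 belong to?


First octet: 213
Binary: 11010101
110xxxxx -> Class C (192-223)
Class C, default mask 255.255.255.0 (/24)


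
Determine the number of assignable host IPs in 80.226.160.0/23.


Host bits = 32 - 23 = 9
Total addresses = 2^9 = 512
Usable = total - 2 (network and broadcast)
Usable hosts: 510


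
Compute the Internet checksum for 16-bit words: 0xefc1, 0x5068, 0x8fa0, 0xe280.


Sum all words (with carry folding):
+ 0xefc1 = 0xefc1
+ 0x5068 = 0x402a
+ 0x8fa0 = 0xcfca
+ 0xe280 = 0xb24b
One's complement: ~0xb24b
Checksum = 0x4db4


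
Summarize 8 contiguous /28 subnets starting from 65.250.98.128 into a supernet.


Original prefix: /28
Number of subnets: 8 = 2^3
New prefix = 28 - 3 = 25
Supernet: 65.250.98.128/25


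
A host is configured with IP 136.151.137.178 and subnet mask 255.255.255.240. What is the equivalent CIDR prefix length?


Binary: 11111111.11111111.11111111.11110000
Count leading 1s
Prefix: /28


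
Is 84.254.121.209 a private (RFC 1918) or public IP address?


RFC 1918 private ranges:
  10.0.0.0/8 (10.0.0.0 - 10.255.255.255)
  172.16.0.0/12 (172.16.0.0 - 172.31.255.255)
  192.168.0.0/16 (192.168.0.0 - 192.168.255.255)
Public (not in any RFC 1918 range)


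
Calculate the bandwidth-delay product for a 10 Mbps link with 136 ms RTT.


BDP = bandwidth * RTT
= 10 Mbps * 136 ms
= 10 * 1e6 * 136 / 1000 bits
= 1360000 bits
= 170000 bytes
= 166.0156 KB
BDP = 1360000 bits (170000 bytes)


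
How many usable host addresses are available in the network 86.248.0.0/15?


Host bits = 32 - 15 = 17
Total addresses = 2^17 = 131072
Usable = total - 2 (network and broadcast)
Usable hosts: 131070


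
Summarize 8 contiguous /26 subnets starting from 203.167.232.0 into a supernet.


Original prefix: /26
Number of subnets: 8 = 2^3
New prefix = 26 - 3 = 23
Supernet: 203.167.232.0/23


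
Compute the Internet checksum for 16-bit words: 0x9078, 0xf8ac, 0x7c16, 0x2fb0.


Sum all words (with carry folding):
+ 0x9078 = 0x9078
+ 0xf8ac = 0x8925
+ 0x7c16 = 0x053c
+ 0x2fb0 = 0x34ec
One's complement: ~0x34ec
Checksum = 0xcb13


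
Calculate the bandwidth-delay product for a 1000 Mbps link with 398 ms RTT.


BDP = bandwidth * RTT
= 1000 Mbps * 398 ms
= 1000 * 1e6 * 398 / 1000 bits
= 398000000 bits
= 49750000 bytes
= 48583.9844 KB
BDP = 398000000 bits (49750000 bytes)


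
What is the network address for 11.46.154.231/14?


IP:   00001011.00101110.10011010.11100111
Mask: 11111111.11111100.00000000.00000000
AND operation:
Net:  00001011.00101100.00000000.00000000
Network: 11.44.0.0/14


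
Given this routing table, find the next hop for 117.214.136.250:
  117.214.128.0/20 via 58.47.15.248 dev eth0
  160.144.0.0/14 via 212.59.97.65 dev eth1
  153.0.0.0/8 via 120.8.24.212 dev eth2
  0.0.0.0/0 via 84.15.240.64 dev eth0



Longest prefix match for 117.214.136.250:
  /20 117.214.128.0: MATCH
  /14 160.144.0.0: no
  /8 153.0.0.0: no
  /0 0.0.0.0: MATCH
Selected: next-hop 58.47.15.248 via eth0 (matched /20)


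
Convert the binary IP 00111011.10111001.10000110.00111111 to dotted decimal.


00111011 = 59
10111001 = 185
10000110 = 134
00111111 = 63
IP: 59.185.134.63


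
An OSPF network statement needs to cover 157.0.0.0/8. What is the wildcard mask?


Subnet mask: 255.0.0.0
Wildcard = 255.255.255.255 - subnet mask
255 - 255 = 0
255 - 0 = 255
255 - 0 = 255
255 - 0 = 255
Wildcard: 0.255.255.255


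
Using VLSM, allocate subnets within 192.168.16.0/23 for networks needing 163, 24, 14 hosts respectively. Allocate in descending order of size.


163 hosts -> /24 (254 usable): 192.168.16.0/24
24 hosts -> /27 (30 usable): 192.168.17.0/27
14 hosts -> /28 (14 usable): 192.168.17.32/28
Allocation: 192.168.16.0/24 (163 hosts, 254 usable); 192.168.17.0/27 (24 hosts, 30 usable); 192.168.17.32/28 (14 hosts, 14 usable)


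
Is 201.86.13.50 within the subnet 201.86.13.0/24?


Subnet network: 201.86.13.0
Test IP AND mask: 201.86.13.0
Yes, 201.86.13.50 is in 201.86.13.0/24


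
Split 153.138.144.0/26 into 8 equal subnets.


New prefix = 26 + 3 = 29
Each subnet has 8 addresses
  153.138.144.0/29
  153.138.144.8/29
  153.138.144.16/29
  153.138.144.24/29
  153.138.144.32/29
  153.138.144.40/29
  153.138.144.48/29
  153.138.144.56/29
Subnets: 153.138.144.0/29, 153.138.144.8/29, 153.138.144.16/29, 153.138.144.24/29, 153.138.144.32/29, 153.138.144.40/29, 153.138.144.48/29, 153.138.144.56/29


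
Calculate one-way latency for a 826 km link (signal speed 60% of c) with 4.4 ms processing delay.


Speed = 0.6 * 3e5 km/s = 180000 km/s
Propagation delay = 826 / 180000 = 0.0046 s = 4.5889 ms
Processing delay = 4.4 ms
Total one-way latency = 8.9889 ms


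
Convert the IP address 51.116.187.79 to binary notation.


51 = 00110011
116 = 01110100
187 = 10111011
79 = 01001111
Binary: 00110011.01110100.10111011.01001111


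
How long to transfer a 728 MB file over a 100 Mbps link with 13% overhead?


Effective throughput = 100 * (1 - 13/100) = 87 Mbps
File size in Mb = 728 * 8 = 5824 Mb
Time = 5824 / 87
Time = 66.9425 seconds


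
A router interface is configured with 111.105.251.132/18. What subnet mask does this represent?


/18 means 18 network bits, 14 host bits
Binary: 11111111111111111100000000000000
Mask: 255.255.192.0


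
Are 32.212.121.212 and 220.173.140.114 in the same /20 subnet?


Mask: 255.255.240.0
32.212.121.212 AND mask = 32.212.112.0
220.173.140.114 AND mask = 220.173.128.0
No, different subnets (32.212.112.0 vs 220.173.128.0)


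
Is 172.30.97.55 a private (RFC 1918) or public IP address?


RFC 1918 private ranges:
  10.0.0.0/8 (10.0.0.0 - 10.255.255.255)
  172.16.0.0/12 (172.16.0.0 - 172.31.255.255)
  192.168.0.0/16 (192.168.0.0 - 192.168.255.255)
Private (in 172.16.0.0/12)


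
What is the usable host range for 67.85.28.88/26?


Network: 67.85.28.64
Broadcast: 67.85.28.127
First usable = network + 1
Last usable = broadcast - 1
Range: 67.85.28.65 to 67.85.28.126


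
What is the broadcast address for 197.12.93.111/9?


Network: 197.0.0.0/9
Host bits = 23
Set all host bits to 1:
Broadcast: 197.127.255.255


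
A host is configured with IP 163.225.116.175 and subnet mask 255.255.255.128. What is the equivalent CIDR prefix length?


Binary: 11111111.11111111.11111111.10000000
Count leading 1s
Prefix: /25


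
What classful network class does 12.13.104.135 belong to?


First octet: 12
Binary: 00001100
0xxxxxxx -> Class A (1-126)
Class A, default mask 255.0.0.0 (/8)


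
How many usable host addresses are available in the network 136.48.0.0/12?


Host bits = 32 - 12 = 20
Total addresses = 2^20 = 1048576
Usable = total - 2 (network and broadcast)
Usable hosts: 1048574


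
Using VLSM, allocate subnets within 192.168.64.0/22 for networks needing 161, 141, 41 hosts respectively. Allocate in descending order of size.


161 hosts -> /24 (254 usable): 192.168.64.0/24
141 hosts -> /24 (254 usable): 192.168.65.0/24
41 hosts -> /26 (62 usable): 192.168.66.0/26
Allocation: 192.168.64.0/24 (161 hosts, 254 usable); 192.168.65.0/24 (141 hosts, 254 usable); 192.168.66.0/26 (41 hosts, 62 usable)


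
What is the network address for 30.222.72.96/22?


IP:   00011110.11011110.01001000.01100000
Mask: 11111111.11111111.11111100.00000000
AND operation:
Net:  00011110.11011110.01001000.00000000
Network: 30.222.72.0/22


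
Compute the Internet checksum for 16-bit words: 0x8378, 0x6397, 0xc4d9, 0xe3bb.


Sum all words (with carry folding):
+ 0x8378 = 0x8378
+ 0x6397 = 0xe70f
+ 0xc4d9 = 0xabe9
+ 0xe3bb = 0x8fa5
One's complement: ~0x8fa5
Checksum = 0x705a


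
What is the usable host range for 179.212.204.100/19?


Network: 179.212.192.0
Broadcast: 179.212.223.255
First usable = network + 1
Last usable = broadcast - 1
Range: 179.212.192.1 to 179.212.223.254


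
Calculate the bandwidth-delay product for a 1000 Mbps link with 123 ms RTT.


BDP = bandwidth * RTT
= 1000 Mbps * 123 ms
= 1000 * 1e6 * 123 / 1000 bits
= 123000000 bits
= 15375000 bytes
= 15014.6484 KB
BDP = 123000000 bits (15375000 bytes)


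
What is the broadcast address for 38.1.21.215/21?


Network: 38.1.16.0/21
Host bits = 11
Set all host bits to 1:
Broadcast: 38.1.23.255


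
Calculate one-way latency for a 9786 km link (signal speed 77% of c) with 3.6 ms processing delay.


Speed = 0.77 * 3e5 km/s = 231000 km/s
Propagation delay = 9786 / 231000 = 0.0424 s = 42.3636 ms
Processing delay = 3.6 ms
Total one-way latency = 45.9636 ms


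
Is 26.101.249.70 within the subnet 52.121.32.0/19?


Subnet network: 52.121.32.0
Test IP AND mask: 26.101.224.0
No, 26.101.249.70 is not in 52.121.32.0/19


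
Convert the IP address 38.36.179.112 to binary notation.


38 = 00100110
36 = 00100100
179 = 10110011
112 = 01110000
Binary: 00100110.00100100.10110011.01110000


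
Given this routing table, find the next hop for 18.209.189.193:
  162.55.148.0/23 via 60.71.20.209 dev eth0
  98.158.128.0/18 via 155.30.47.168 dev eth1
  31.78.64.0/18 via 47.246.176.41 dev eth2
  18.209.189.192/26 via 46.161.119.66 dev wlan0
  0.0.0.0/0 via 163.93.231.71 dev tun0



Longest prefix match for 18.209.189.193:
  /23 162.55.148.0: no
  /18 98.158.128.0: no
  /18 31.78.64.0: no
  /26 18.209.189.192: MATCH
  /0 0.0.0.0: MATCH
Selected: next-hop 46.161.119.66 via wlan0 (matched /26)


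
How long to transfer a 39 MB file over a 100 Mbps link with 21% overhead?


Effective throughput = 100 * (1 - 21/100) = 79 Mbps
File size in Mb = 39 * 8 = 312 Mb
Time = 312 / 79
Time = 3.9494 seconds


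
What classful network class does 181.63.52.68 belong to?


First octet: 181
Binary: 10110101
10xxxxxx -> Class B (128-191)
Class B, default mask 255.255.0.0 (/16)


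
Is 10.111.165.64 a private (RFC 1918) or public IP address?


RFC 1918 private ranges:
  10.0.0.0/8 (10.0.0.0 - 10.255.255.255)
  172.16.0.0/12 (172.16.0.0 - 172.31.255.255)
  192.168.0.0/16 (192.168.0.0 - 192.168.255.255)
Private (in 10.0.0.0/8)


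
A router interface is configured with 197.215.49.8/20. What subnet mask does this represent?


/20 means 20 network bits, 12 host bits
Binary: 11111111111111111111000000000000
Mask: 255.255.240.0


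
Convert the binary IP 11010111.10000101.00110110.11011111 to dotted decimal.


11010111 = 215
10000101 = 133
00110110 = 54
11011111 = 223
IP: 215.133.54.223


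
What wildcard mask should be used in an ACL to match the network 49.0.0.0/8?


Subnet mask: 255.0.0.0
Wildcard = 255.255.255.255 - subnet mask
255 - 255 = 0
255 - 0 = 255
255 - 0 = 255
255 - 0 = 255
Wildcard: 0.255.255.255


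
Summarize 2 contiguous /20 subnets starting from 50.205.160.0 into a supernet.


Original prefix: /20
Number of subnets: 2 = 2^1
New prefix = 20 - 1 = 19
Supernet: 50.205.160.0/19


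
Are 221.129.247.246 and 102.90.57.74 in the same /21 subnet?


Mask: 255.255.248.0
221.129.247.246 AND mask = 221.129.240.0
102.90.57.74 AND mask = 102.90.56.0
No, different subnets (221.129.240.0 vs 102.90.56.0)


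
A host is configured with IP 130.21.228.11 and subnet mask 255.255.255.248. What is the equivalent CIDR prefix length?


Binary: 11111111.11111111.11111111.11111000
Count leading 1s
Prefix: /29


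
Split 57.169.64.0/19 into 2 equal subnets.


New prefix = 19 + 1 = 20
Each subnet has 4096 addresses
  57.169.64.0/20
  57.169.80.0/20
Subnets: 57.169.64.0/20, 57.169.80.0/20


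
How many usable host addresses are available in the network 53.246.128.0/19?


Host bits = 32 - 19 = 13
Total addresses = 2^13 = 8192
Usable = total - 2 (network and broadcast)
Usable hosts: 8190


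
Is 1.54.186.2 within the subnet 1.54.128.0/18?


Subnet network: 1.54.128.0
Test IP AND mask: 1.54.128.0
Yes, 1.54.186.2 is in 1.54.128.0/18


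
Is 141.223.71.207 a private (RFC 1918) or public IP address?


RFC 1918 private ranges:
  10.0.0.0/8 (10.0.0.0 - 10.255.255.255)
  172.16.0.0/12 (172.16.0.0 - 172.31.255.255)
  192.168.0.0/16 (192.168.0.0 - 192.168.255.255)
Public (not in any RFC 1918 range)


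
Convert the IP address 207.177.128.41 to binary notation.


207 = 11001111
177 = 10110001
128 = 10000000
41 = 00101001
Binary: 11001111.10110001.10000000.00101001


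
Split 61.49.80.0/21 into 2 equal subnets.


New prefix = 21 + 1 = 22
Each subnet has 1024 addresses
  61.49.80.0/22
  61.49.84.0/22
Subnets: 61.49.80.0/22, 61.49.84.0/22


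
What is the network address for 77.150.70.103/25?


IP:   01001101.10010110.01000110.01100111
Mask: 11111111.11111111.11111111.10000000
AND operation:
Net:  01001101.10010110.01000110.00000000
Network: 77.150.70.0/25


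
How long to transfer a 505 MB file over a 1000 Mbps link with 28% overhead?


Effective throughput = 1000 * (1 - 28/100) = 720 Mbps
File size in Mb = 505 * 8 = 4040 Mb
Time = 4040 / 720
Time = 5.6111 seconds


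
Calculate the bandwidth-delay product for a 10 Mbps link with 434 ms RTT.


BDP = bandwidth * RTT
= 10 Mbps * 434 ms
= 10 * 1e6 * 434 / 1000 bits
= 4340000 bits
= 542500 bytes
= 529.7852 KB
BDP = 4340000 bits (542500 bytes)


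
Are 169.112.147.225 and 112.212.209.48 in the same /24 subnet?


Mask: 255.255.255.0
169.112.147.225 AND mask = 169.112.147.0
112.212.209.48 AND mask = 112.212.209.0
No, different subnets (169.112.147.0 vs 112.212.209.0)


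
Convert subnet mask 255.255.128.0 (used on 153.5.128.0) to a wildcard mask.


Subnet mask: 255.255.128.0
Wildcard = 255.255.255.255 - subnet mask
255 - 255 = 0
255 - 255 = 0
255 - 128 = 127
255 - 0 = 255
Wildcard: 0.0.127.255


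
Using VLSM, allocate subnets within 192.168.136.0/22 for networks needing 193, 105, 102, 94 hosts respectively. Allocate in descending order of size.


193 hosts -> /24 (254 usable): 192.168.136.0/24
105 hosts -> /25 (126 usable): 192.168.137.0/25
102 hosts -> /25 (126 usable): 192.168.137.128/25
94 hosts -> /25 (126 usable): 192.168.138.0/25
Allocation: 192.168.136.0/24 (193 hosts, 254 usable); 192.168.137.0/25 (105 hosts, 126 usable); 192.168.137.128/25 (102 hosts, 126 usable); 192.168.138.0/25 (94 hosts, 126 usable)


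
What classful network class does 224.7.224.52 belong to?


First octet: 224
Binary: 11100000
1110xxxx -> Class D (224-239)
Class D (multicast), default mask N/A


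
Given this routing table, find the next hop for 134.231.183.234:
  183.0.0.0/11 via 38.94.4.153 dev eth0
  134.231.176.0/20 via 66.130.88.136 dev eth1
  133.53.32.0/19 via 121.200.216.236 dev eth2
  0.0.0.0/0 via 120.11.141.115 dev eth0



Longest prefix match for 134.231.183.234:
  /11 183.0.0.0: no
  /20 134.231.176.0: MATCH
  /19 133.53.32.0: no
  /0 0.0.0.0: MATCH
Selected: next-hop 66.130.88.136 via eth1 (matched /20)


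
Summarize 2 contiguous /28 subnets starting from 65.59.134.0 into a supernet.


Original prefix: /28
Number of subnets: 2 = 2^1
New prefix = 28 - 1 = 27
Supernet: 65.59.134.0/27


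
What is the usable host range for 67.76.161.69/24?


Network: 67.76.161.0
Broadcast: 67.76.161.255
First usable = network + 1
Last usable = broadcast - 1
Range: 67.76.161.1 to 67.76.161.254


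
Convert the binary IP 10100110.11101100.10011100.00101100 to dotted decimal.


10100110 = 166
11101100 = 236
10011100 = 156
00101100 = 44
IP: 166.236.156.44


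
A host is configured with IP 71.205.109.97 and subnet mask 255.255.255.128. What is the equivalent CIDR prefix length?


Binary: 11111111.11111111.11111111.10000000
Count leading 1s
Prefix: /25


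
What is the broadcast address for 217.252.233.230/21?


Network: 217.252.232.0/21
Host bits = 11
Set all host bits to 1:
Broadcast: 217.252.239.255


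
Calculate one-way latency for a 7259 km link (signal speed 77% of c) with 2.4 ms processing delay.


Speed = 0.77 * 3e5 km/s = 231000 km/s
Propagation delay = 7259 / 231000 = 0.0314 s = 31.4242 ms
Processing delay = 2.4 ms
Total one-way latency = 33.8242 ms


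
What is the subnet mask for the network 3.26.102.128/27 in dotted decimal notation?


/27 means 27 network bits, 5 host bits
Binary: 11111111111111111111111111100000
Mask: 255.255.255.224


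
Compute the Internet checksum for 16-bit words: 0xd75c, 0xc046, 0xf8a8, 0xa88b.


Sum all words (with carry folding):
+ 0xd75c = 0xd75c
+ 0xc046 = 0x97a3
+ 0xf8a8 = 0x904c
+ 0xa88b = 0x38d8
One's complement: ~0x38d8
Checksum = 0xc727


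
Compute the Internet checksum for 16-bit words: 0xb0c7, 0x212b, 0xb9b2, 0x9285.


Sum all words (with carry folding):
+ 0xb0c7 = 0xb0c7
+ 0x212b = 0xd1f2
+ 0xb9b2 = 0x8ba5
+ 0x9285 = 0x1e2b
One's complement: ~0x1e2b
Checksum = 0xe1d4


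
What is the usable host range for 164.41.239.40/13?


Network: 164.40.0.0
Broadcast: 164.47.255.255
First usable = network + 1
Last usable = broadcast - 1
Range: 164.40.0.1 to 164.47.255.254


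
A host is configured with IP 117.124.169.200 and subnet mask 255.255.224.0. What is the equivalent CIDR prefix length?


Binary: 11111111.11111111.11100000.00000000
Count leading 1s
Prefix: /19


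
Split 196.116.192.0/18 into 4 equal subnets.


New prefix = 18 + 2 = 20
Each subnet has 4096 addresses
  196.116.192.0/20
  196.116.208.0/20
  196.116.224.0/20
  196.116.240.0/20
Subnets: 196.116.192.0/20, 196.116.208.0/20, 196.116.224.0/20, 196.116.240.0/20


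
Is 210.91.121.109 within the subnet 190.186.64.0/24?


Subnet network: 190.186.64.0
Test IP AND mask: 210.91.121.0
No, 210.91.121.109 is not in 190.186.64.0/24


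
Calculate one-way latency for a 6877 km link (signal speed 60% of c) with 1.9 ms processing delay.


Speed = 0.6 * 3e5 km/s = 180000 km/s
Propagation delay = 6877 / 180000 = 0.0382 s = 38.2056 ms
Processing delay = 1.9 ms
Total one-way latency = 40.1056 ms


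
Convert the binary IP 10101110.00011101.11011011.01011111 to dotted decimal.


10101110 = 174
00011101 = 29
11011011 = 219
01011111 = 95
IP: 174.29.219.95


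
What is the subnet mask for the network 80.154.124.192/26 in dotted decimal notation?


/26 means 26 network bits, 6 host bits
Binary: 11111111111111111111111111000000
Mask: 255.255.255.192


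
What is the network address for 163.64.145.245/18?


IP:   10100011.01000000.10010001.11110101
Mask: 11111111.11111111.11000000.00000000
AND operation:
Net:  10100011.01000000.10000000.00000000
Network: 163.64.128.0/18


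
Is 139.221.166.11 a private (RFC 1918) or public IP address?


RFC 1918 private ranges:
  10.0.0.0/8 (10.0.0.0 - 10.255.255.255)
  172.16.0.0/12 (172.16.0.0 - 172.31.255.255)
  192.168.0.0/16 (192.168.0.0 - 192.168.255.255)
Public (not in any RFC 1918 range)


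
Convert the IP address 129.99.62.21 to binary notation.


129 = 10000001
99 = 01100011
62 = 00111110
21 = 00010101
Binary: 10000001.01100011.00111110.00010101


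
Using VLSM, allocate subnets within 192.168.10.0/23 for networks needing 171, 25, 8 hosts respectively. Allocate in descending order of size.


171 hosts -> /24 (254 usable): 192.168.10.0/24
25 hosts -> /27 (30 usable): 192.168.11.0/27
8 hosts -> /28 (14 usable): 192.168.11.32/28
Allocation: 192.168.10.0/24 (171 hosts, 254 usable); 192.168.11.0/27 (25 hosts, 30 usable); 192.168.11.32/28 (8 hosts, 14 usable)


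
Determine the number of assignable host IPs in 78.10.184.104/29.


Host bits = 32 - 29 = 3
Total addresses = 2^3 = 8
Usable = total - 2 (network and broadcast)
Usable hosts: 6


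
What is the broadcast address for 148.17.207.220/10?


Network: 148.0.0.0/10
Host bits = 22
Set all host bits to 1:
Broadcast: 148.63.255.255


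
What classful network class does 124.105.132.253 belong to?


First octet: 124
Binary: 01111100
0xxxxxxx -> Class A (1-126)
Class A, default mask 255.0.0.0 (/8)


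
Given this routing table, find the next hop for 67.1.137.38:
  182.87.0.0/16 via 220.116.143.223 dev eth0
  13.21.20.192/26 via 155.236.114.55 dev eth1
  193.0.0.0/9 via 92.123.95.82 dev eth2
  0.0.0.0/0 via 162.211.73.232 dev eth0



Longest prefix match for 67.1.137.38:
  /16 182.87.0.0: no
  /26 13.21.20.192: no
  /9 193.0.0.0: no
  /0 0.0.0.0: MATCH
Selected: next-hop 162.211.73.232 via eth0 (matched /0)


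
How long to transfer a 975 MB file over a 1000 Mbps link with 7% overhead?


Effective throughput = 1000 * (1 - 7/100) = 930.0 Mbps
File size in Mb = 975 * 8 = 7800 Mb
Time = 7800 / 930.0
Time = 8.3871 seconds


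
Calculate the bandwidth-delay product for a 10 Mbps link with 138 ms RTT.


BDP = bandwidth * RTT
= 10 Mbps * 138 ms
= 10 * 1e6 * 138 / 1000 bits
= 1380000 bits
= 172500 bytes
= 168.457 KB
BDP = 1380000 bits (172500 bytes)


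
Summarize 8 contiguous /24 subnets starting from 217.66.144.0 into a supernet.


Original prefix: /24
Number of subnets: 8 = 2^3
New prefix = 24 - 3 = 21
Supernet: 217.66.144.0/21


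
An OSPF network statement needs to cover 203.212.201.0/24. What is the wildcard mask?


Subnet mask: 255.255.255.0
Wildcard = 255.255.255.255 - subnet mask
255 - 255 = 0
255 - 255 = 0
255 - 255 = 0
255 - 0 = 255
Wildcard: 0.0.0.255


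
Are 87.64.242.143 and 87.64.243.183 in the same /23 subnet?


Mask: 255.255.254.0
87.64.242.143 AND mask = 87.64.242.0
87.64.243.183 AND mask = 87.64.242.0
Yes, same subnet (87.64.242.0)


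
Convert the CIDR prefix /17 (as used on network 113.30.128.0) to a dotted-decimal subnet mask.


/17 means 17 network bits, 15 host bits
Binary: 11111111111111111000000000000000
Mask: 255.255.128.0


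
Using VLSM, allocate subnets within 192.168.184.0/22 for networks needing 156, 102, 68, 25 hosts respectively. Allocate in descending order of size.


156 hosts -> /24 (254 usable): 192.168.184.0/24
102 hosts -> /25 (126 usable): 192.168.185.0/25
68 hosts -> /25 (126 usable): 192.168.185.128/25
25 hosts -> /27 (30 usable): 192.168.186.0/27
Allocation: 192.168.184.0/24 (156 hosts, 254 usable); 192.168.185.0/25 (102 hosts, 126 usable); 192.168.185.128/25 (68 hosts, 126 usable); 192.168.186.0/27 (25 hosts, 30 usable)


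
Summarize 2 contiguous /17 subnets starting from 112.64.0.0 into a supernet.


Original prefix: /17
Number of subnets: 2 = 2^1
New prefix = 17 - 1 = 16
Supernet: 112.64.0.0/16


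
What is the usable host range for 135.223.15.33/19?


Network: 135.223.0.0
Broadcast: 135.223.31.255
First usable = network + 1
Last usable = broadcast - 1
Range: 135.223.0.1 to 135.223.31.254


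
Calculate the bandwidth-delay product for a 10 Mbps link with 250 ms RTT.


BDP = bandwidth * RTT
= 10 Mbps * 250 ms
= 10 * 1e6 * 250 / 1000 bits
= 2500000 bits
= 312500 bytes
= 305.1758 KB
BDP = 2500000 bits (312500 bytes)


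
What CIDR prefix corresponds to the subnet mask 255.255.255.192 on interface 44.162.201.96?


Binary: 11111111.11111111.11111111.11000000
Count leading 1s
Prefix: /26


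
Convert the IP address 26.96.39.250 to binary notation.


26 = 00011010
96 = 01100000
39 = 00100111
250 = 11111010
Binary: 00011010.01100000.00100111.11111010


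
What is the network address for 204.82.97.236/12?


IP:   11001100.01010010.01100001.11101100
Mask: 11111111.11110000.00000000.00000000
AND operation:
Net:  11001100.01010000.00000000.00000000
Network: 204.80.0.0/12


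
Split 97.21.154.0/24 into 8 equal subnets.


New prefix = 24 + 3 = 27
Each subnet has 32 addresses
  97.21.154.0/27
  97.21.154.32/27
  97.21.154.64/27
  97.21.154.96/27
  97.21.154.128/27
  97.21.154.160/27
  97.21.154.192/27
  97.21.154.224/27
Subnets: 97.21.154.0/27, 97.21.154.32/27, 97.21.154.64/27, 97.21.154.96/27, 97.21.154.128/27, 97.21.154.160/27, 97.21.154.192/27, 97.21.154.224/27


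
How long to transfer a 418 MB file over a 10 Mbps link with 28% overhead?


Effective throughput = 10 * (1 - 28/100) = 7.2 Mbps
File size in Mb = 418 * 8 = 3344 Mb
Time = 3344 / 7.2
Time = 464.4444 seconds


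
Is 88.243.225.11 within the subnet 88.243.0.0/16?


Subnet network: 88.243.0.0
Test IP AND mask: 88.243.0.0
Yes, 88.243.225.11 is in 88.243.0.0/16


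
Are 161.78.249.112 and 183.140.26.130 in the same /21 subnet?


Mask: 255.255.248.0
161.78.249.112 AND mask = 161.78.248.0
183.140.26.130 AND mask = 183.140.24.0
No, different subnets (161.78.248.0 vs 183.140.24.0)


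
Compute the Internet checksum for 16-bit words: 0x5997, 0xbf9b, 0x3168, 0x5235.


Sum all words (with carry folding):
+ 0x5997 = 0x5997
+ 0xbf9b = 0x1933
+ 0x3168 = 0x4a9b
+ 0x5235 = 0x9cd0
One's complement: ~0x9cd0
Checksum = 0x632f


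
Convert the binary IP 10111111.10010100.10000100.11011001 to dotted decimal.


10111111 = 191
10010100 = 148
10000100 = 132
11011001 = 217
IP: 191.148.132.217


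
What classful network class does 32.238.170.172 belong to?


First octet: 32
Binary: 00100000
0xxxxxxx -> Class A (1-126)
Class A, default mask 255.0.0.0 (/8)


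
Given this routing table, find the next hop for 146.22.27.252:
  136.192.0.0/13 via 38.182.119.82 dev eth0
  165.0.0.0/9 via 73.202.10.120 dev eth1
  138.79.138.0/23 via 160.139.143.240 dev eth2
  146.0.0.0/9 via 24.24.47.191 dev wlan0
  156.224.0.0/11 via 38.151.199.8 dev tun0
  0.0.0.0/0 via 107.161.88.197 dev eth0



Longest prefix match for 146.22.27.252:
  /13 136.192.0.0: no
  /9 165.0.0.0: no
  /23 138.79.138.0: no
  /9 146.0.0.0: MATCH
  /11 156.224.0.0: no
  /0 0.0.0.0: MATCH
Selected: next-hop 24.24.47.191 via wlan0 (matched /9)


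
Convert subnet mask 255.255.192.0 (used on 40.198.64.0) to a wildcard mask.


Subnet mask: 255.255.192.0
Wildcard = 255.255.255.255 - subnet mask
255 - 255 = 0
255 - 255 = 0
255 - 192 = 63
255 - 0 = 255
Wildcard: 0.0.63.255


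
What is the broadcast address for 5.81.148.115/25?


Network: 5.81.148.0/25
Host bits = 7
Set all host bits to 1:
Broadcast: 5.81.148.127


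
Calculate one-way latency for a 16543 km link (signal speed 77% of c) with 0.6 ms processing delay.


Speed = 0.77 * 3e5 km/s = 231000 km/s
Propagation delay = 16543 / 231000 = 0.0716 s = 71.6147 ms
Processing delay = 0.6 ms
Total one-way latency = 72.2147 ms


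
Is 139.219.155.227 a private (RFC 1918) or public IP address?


RFC 1918 private ranges:
  10.0.0.0/8 (10.0.0.0 - 10.255.255.255)
  172.16.0.0/12 (172.16.0.0 - 172.31.255.255)
  192.168.0.0/16 (192.168.0.0 - 192.168.255.255)
Public (not in any RFC 1918 range)


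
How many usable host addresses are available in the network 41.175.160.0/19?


Host bits = 32 - 19 = 13
Total addresses = 2^13 = 8192
Usable = total - 2 (network and broadcast)
Usable hosts: 8190


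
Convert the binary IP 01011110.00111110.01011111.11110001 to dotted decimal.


01011110 = 94
00111110 = 62
01011111 = 95
11110001 = 241
IP: 94.62.95.241


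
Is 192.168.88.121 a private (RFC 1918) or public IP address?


RFC 1918 private ranges:
  10.0.0.0/8 (10.0.0.0 - 10.255.255.255)
  172.16.0.0/12 (172.16.0.0 - 172.31.255.255)
  192.168.0.0/16 (192.168.0.0 - 192.168.255.255)
Private (in 192.168.0.0/16)


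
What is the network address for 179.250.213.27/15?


IP:   10110011.11111010.11010101.00011011
Mask: 11111111.11111110.00000000.00000000
AND operation:
Net:  10110011.11111010.00000000.00000000
Network: 179.250.0.0/15


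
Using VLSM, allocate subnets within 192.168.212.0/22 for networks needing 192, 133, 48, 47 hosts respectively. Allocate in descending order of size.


192 hosts -> /24 (254 usable): 192.168.212.0/24
133 hosts -> /24 (254 usable): 192.168.213.0/24
48 hosts -> /26 (62 usable): 192.168.214.0/26
47 hosts -> /26 (62 usable): 192.168.214.64/26
Allocation: 192.168.212.0/24 (192 hosts, 254 usable); 192.168.213.0/24 (133 hosts, 254 usable); 192.168.214.0/26 (48 hosts, 62 usable); 192.168.214.64/26 (47 hosts, 62 usable)


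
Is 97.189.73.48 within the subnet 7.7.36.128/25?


Subnet network: 7.7.36.128
Test IP AND mask: 97.189.73.0
No, 97.189.73.48 is not in 7.7.36.128/25


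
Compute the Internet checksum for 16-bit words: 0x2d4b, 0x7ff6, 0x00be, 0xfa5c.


Sum all words (with carry folding):
+ 0x2d4b = 0x2d4b
+ 0x7ff6 = 0xad41
+ 0x00be = 0xadff
+ 0xfa5c = 0xa85c
One's complement: ~0xa85c
Checksum = 0x57a3


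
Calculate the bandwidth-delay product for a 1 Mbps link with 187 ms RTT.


BDP = bandwidth * RTT
= 1 Mbps * 187 ms
= 1 * 1e6 * 187 / 1000 bits
= 187000 bits
= 23375 bytes
= 22.8271 KB
BDP = 187000 bits (23375 bytes)
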